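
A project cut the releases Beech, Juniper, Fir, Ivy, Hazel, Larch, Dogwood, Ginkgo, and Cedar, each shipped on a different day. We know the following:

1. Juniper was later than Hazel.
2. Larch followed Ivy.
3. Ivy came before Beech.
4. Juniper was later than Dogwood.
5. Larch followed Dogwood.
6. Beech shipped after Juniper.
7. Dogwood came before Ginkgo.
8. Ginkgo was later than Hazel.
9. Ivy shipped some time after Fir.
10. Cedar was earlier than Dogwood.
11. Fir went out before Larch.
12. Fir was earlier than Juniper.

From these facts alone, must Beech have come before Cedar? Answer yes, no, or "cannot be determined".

Tracing the constraints gives Cedar → Dogwood → Juniper → Beech, so Cedar must come before Beech.
That means Beech cannot be before Cedar.

no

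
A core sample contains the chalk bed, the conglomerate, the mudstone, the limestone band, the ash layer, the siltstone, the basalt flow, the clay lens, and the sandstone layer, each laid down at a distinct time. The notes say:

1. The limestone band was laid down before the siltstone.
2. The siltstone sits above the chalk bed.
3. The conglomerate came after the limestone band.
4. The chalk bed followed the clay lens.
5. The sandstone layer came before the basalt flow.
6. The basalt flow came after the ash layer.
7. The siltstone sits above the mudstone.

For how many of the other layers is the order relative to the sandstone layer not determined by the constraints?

7

Forced after the sandstone layer: the basalt flow.
That leaves the ash layer, the chalk bed, the clay lens, the conglomerate, the limestone band, the mudstone, and the siltstone with no forced order relative to the sandstone layer — 7.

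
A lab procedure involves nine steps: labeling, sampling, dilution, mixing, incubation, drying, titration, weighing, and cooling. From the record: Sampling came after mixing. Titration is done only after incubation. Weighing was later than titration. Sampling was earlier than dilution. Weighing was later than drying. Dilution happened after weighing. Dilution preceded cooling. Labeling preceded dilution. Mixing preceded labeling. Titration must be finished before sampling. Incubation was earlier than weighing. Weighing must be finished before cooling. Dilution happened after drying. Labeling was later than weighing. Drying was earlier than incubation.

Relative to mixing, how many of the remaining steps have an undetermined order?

Forced after mixing: cooling, dilution, labeling, and sampling.
That leaves drying, incubation, titration, and weighing with no forced order relative to mixing — 4.

4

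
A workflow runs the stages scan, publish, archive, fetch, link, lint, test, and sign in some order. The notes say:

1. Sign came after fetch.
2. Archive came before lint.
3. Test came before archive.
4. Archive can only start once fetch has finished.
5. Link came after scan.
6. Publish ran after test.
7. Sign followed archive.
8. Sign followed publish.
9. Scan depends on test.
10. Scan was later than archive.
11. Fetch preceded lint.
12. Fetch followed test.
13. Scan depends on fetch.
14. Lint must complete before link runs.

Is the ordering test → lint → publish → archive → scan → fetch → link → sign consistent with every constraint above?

no

The constraints require archive before lint, but in the proposed sequence lint appears ahead of archive. That one violation is enough.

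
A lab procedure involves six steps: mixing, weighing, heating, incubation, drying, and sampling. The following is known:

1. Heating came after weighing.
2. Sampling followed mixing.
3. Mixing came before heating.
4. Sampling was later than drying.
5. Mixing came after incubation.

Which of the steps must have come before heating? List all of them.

incubation, mixing, weighing

Directly stated before heating: mixing and weighing.
Incubation reaches heating via incubation → mixing → heating.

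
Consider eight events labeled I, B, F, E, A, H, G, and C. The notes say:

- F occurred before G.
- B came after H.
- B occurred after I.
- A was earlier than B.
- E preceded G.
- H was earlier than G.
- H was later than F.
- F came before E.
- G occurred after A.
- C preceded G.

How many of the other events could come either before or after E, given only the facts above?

5

Forced before E: F; forced after E: G.
That leaves A, B, C, H, and I with no forced order relative to E — 5.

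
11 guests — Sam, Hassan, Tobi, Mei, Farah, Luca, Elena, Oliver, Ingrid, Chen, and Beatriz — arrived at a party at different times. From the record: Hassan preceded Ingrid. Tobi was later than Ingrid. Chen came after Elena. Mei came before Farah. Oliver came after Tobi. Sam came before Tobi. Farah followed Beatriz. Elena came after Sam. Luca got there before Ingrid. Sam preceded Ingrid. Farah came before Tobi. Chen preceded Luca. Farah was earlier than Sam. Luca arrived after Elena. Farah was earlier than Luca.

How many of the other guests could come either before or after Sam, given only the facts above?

1

Forced before Sam: Beatriz, Farah, and Mei; forced after Sam: Chen, Elena, Ingrid, Luca, Oliver, and Tobi.
That leaves Hassan with no forced order relative to Sam — 1.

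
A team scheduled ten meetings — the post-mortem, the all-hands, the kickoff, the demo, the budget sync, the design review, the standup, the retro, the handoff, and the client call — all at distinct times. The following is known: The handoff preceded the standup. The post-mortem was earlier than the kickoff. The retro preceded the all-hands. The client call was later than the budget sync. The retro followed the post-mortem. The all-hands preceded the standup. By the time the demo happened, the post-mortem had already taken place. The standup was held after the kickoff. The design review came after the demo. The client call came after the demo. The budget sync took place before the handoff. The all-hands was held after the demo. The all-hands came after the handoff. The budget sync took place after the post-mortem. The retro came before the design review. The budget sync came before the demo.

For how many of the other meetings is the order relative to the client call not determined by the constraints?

6

Forced before the client call: the budget sync, the demo, and the post-mortem.
That leaves the all-hands, the design review, the handoff, the kickoff, the retro, and the standup with no forced order relative to the client call — 6.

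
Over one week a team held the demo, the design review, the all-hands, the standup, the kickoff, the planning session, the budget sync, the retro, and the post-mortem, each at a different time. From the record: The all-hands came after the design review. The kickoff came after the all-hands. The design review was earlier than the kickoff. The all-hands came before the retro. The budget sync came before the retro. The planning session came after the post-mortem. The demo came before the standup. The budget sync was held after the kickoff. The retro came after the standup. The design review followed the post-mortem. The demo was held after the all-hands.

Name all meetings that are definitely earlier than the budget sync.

Directly stated before the budget sync: the kickoff.
The all-hands reaches the budget sync via the all-hands → the kickoff → the budget sync.
The design review reaches the budget sync via the design review → the kickoff → the budget sync.
The post-mortem reaches the budget sync via the post-mortem → the design review → the kickoff → the budget sync.
No chain forces the retro (or any of the others) ahead of the budget sync.

the all-hands, the design review, the kickoff, the post-mortem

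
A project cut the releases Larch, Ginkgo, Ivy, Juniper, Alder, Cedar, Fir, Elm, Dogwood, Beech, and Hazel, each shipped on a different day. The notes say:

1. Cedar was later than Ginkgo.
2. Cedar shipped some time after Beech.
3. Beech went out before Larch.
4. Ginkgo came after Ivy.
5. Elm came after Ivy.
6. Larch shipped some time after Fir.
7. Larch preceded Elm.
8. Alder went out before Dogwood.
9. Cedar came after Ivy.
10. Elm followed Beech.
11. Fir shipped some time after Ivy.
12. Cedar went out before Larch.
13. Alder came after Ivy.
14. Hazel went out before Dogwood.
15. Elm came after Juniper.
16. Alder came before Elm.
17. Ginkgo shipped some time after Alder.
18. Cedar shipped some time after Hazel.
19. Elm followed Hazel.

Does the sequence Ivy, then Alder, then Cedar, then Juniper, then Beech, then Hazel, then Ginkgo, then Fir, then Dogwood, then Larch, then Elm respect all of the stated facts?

no

The constraints require Ginkgo before Cedar, but in the proposed sequence Cedar appears ahead of Ginkgo. That one violation is enough.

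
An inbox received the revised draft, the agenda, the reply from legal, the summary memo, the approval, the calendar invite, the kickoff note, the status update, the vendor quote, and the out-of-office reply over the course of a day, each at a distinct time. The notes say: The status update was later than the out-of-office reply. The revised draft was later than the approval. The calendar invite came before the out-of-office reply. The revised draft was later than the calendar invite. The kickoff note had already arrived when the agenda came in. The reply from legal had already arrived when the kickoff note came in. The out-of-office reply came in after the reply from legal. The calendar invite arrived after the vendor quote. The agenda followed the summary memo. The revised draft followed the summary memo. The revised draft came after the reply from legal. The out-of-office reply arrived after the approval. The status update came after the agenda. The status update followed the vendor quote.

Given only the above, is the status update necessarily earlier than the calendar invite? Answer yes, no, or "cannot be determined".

Tracing the constraints gives the calendar invite → the out-of-office reply → the status update, so the calendar invite must come before the status update.
That means the status update cannot be before the calendar invite.

no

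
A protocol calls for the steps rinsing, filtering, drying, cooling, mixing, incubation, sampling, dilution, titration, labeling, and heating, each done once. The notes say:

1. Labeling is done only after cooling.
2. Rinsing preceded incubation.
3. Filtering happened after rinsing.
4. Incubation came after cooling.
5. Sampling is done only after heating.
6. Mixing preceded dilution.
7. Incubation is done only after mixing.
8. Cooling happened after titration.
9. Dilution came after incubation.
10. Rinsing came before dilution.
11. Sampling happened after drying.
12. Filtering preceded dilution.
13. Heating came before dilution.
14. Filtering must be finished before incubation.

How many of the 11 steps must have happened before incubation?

5

Directly stated before incubation: cooling, filtering, mixing, and rinsing.
Titration reaches incubation via titration → cooling → incubation.
That's cooling, filtering, mixing, rinsing, and titration — 5 in all.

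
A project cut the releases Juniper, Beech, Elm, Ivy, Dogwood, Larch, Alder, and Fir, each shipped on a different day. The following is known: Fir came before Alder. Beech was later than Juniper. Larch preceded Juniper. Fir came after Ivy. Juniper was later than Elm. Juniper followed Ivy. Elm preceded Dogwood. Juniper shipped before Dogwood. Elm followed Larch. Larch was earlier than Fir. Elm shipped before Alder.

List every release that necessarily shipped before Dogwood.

Elm, Ivy, Juniper, Larch

Directly stated before Dogwood: Elm and Juniper.
Ivy reaches Dogwood via Ivy → Juniper → Dogwood.
Larch reaches Dogwood via Larch → Juniper → Dogwood.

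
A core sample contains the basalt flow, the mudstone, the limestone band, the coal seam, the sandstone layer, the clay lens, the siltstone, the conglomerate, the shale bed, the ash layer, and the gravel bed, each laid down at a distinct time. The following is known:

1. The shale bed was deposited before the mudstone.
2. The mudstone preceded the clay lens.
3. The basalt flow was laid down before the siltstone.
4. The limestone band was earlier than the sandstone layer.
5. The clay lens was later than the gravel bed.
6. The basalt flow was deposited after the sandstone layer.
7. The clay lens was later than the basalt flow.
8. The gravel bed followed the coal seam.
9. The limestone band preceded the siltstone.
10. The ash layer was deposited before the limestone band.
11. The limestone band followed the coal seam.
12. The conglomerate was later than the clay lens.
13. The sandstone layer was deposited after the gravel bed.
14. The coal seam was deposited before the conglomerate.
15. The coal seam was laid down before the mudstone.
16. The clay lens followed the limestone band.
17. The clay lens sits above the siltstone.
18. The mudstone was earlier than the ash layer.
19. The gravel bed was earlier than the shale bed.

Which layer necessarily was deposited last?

Every other layer has a chain of constraints placing it before the conglomerate, so the conglomerate is last.

the conglomerate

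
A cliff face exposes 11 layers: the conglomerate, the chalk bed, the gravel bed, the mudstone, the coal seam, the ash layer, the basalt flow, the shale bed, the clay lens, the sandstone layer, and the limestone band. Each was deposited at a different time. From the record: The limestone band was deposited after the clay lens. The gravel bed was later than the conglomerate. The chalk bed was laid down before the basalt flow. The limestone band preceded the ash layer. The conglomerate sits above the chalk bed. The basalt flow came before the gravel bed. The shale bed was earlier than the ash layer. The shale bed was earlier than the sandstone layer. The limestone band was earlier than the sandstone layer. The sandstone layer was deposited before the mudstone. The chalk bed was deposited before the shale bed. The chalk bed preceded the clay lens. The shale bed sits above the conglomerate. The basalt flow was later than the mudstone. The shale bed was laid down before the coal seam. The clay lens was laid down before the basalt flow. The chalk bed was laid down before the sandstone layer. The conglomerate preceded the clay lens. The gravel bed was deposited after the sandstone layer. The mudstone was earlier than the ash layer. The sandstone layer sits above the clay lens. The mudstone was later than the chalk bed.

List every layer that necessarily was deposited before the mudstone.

the chalk bed, the clay lens, the conglomerate, the limestone band, the sandstone layer, the shale bed

Directly stated before the mudstone: the chalk bed and the sandstone layer.
The clay lens reaches the mudstone via the clay lens → the sandstone layer → the mudstone.
The conglomerate reaches the mudstone via the conglomerate → the shale bed → the sandstone layer → the mudstone.
The limestone band reaches the mudstone via the limestone band → the sandstone layer → the mudstone.
Likewise the shale bed reaches the mudstone by chaining the stated constraints.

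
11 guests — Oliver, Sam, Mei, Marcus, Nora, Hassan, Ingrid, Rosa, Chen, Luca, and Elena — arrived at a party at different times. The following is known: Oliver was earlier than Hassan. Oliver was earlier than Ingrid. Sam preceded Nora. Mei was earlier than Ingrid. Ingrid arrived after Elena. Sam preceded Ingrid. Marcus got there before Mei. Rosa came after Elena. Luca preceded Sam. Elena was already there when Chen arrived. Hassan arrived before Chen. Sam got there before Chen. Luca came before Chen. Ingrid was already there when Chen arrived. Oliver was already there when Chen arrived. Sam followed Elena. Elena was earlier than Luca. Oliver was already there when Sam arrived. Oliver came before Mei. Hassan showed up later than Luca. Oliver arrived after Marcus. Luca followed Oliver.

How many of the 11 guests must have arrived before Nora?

5

Directly stated before Nora: Sam.
Elena reaches Nora via Elena → Sam → Nora.
Luca reaches Nora via Luca → Sam → Nora.
Marcus reaches Nora via Marcus → Oliver → Sam → Nora.
Likewise Oliver reaches Nora by chaining the stated constraints.
That's Elena, Luca, Marcus, Oliver, and Sam — 5 in all.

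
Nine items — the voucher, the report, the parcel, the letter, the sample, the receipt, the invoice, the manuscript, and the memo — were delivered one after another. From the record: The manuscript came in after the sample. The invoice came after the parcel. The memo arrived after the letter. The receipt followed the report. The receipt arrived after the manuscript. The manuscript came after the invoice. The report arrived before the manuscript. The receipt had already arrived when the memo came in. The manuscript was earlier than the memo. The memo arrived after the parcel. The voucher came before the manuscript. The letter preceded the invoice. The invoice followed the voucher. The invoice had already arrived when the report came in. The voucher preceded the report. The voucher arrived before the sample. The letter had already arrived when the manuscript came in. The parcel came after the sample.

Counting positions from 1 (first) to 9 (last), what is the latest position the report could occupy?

The report must come before the manuscript, the memo, and the receipt — 3 items forced after it.
Everything else can be placed before the report in some valid order, so the report can sit as late as position 9 − 3 = 6.

6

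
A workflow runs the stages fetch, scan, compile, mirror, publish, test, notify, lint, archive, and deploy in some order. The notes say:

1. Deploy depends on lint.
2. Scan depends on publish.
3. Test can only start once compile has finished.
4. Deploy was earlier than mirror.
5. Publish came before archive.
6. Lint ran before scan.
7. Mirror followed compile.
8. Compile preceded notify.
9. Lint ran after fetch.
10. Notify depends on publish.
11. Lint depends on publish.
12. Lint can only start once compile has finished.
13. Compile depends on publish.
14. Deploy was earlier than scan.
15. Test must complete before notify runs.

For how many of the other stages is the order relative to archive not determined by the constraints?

Forced before archive: publish.
That leaves compile, deploy, fetch, lint, mirror, notify, scan, and test with no forced order relative to archive — 8.

8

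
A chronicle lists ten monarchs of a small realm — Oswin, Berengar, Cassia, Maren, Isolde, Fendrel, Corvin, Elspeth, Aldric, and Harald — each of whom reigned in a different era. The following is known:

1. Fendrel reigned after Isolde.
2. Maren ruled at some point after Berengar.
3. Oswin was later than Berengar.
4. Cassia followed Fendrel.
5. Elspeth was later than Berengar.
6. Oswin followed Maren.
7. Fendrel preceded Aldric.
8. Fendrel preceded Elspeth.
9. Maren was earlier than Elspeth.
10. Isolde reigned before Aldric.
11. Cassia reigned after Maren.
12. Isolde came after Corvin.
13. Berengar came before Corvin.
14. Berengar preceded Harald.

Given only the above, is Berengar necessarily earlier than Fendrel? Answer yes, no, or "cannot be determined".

yes

Chain the constraints: Berengar → Corvin → Isolde → Fendrel. Each link is directly stated, so Berengar comes before Fendrel.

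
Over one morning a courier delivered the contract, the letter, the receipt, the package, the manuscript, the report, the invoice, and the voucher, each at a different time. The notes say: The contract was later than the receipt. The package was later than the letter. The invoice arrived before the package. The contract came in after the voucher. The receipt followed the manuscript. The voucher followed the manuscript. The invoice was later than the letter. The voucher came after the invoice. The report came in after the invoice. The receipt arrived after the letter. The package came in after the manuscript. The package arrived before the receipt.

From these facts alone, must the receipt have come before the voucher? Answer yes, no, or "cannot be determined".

No chain of stated constraints runs from the receipt to the voucher, and none runs from the voucher to the receipt either.
So the relative order of the receipt and the voucher is not fixed by the given facts.

cannot be determined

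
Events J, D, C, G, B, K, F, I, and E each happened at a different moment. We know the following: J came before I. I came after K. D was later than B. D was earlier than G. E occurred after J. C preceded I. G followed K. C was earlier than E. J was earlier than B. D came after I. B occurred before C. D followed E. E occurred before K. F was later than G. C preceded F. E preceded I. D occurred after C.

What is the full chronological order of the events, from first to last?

The constraints fix every adjacent pair, so only one ordering works:
J → B → C → E → K → I → D → G → F.

J, B, C, E, K, I, D, G, F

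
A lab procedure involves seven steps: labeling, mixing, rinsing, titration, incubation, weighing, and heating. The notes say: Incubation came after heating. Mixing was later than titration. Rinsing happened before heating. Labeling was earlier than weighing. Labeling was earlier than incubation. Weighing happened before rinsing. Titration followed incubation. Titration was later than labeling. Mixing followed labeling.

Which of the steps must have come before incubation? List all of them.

heating, labeling, rinsing, weighing

Directly stated before incubation: heating and labeling.
Rinsing reaches incubation via rinsing → heating → incubation.
Weighing reaches incubation via weighing → rinsing → heating → incubation.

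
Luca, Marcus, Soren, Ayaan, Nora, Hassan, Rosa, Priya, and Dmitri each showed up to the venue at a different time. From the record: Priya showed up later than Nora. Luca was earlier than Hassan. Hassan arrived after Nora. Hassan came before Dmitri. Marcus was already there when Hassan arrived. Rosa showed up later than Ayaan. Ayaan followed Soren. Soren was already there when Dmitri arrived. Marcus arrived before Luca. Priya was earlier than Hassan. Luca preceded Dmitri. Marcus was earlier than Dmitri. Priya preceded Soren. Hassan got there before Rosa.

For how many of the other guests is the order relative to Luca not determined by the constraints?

4

Forced before Luca: Marcus; forced after Luca: Dmitri, Hassan, and Rosa.
That leaves Ayaan, Nora, Priya, and Soren with no forced order relative to Luca — 4.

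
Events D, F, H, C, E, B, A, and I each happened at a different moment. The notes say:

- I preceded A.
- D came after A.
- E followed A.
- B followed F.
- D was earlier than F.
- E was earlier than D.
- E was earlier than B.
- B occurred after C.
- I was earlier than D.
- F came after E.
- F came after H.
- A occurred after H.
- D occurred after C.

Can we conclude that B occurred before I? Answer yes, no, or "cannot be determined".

no

Tracing the constraints gives I → A → E → B, so I must come before B.
That means B cannot be before I.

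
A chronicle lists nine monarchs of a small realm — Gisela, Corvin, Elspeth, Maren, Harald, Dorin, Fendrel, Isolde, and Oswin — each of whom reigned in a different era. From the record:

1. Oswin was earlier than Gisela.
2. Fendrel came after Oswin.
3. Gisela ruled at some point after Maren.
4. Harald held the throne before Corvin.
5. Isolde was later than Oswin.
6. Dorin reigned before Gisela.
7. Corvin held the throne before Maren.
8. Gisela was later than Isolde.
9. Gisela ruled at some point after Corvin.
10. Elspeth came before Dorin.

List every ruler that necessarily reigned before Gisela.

Corvin, Dorin, Elspeth, Harald, Isolde, Maren, Oswin

Directly stated before Gisela: Corvin, Dorin, Isolde, Maren, and Oswin.
Elspeth reaches Gisela via Elspeth → Dorin → Gisela.
Harald reaches Gisela via Harald → Corvin → Gisela.
No chain forces Fendrel ahead of Gisela.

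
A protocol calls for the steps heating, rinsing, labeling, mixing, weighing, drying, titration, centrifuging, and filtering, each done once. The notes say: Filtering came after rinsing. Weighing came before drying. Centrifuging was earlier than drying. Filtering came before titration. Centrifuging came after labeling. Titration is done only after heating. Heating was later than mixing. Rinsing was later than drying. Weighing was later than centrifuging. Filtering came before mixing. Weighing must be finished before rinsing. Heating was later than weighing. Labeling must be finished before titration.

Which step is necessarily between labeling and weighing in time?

centrifuging

Tracing the constraints gives labeling → centrifuging → weighing, so centrifuging sits after labeling and before weighing.
No other step is forced both after labeling and before weighing.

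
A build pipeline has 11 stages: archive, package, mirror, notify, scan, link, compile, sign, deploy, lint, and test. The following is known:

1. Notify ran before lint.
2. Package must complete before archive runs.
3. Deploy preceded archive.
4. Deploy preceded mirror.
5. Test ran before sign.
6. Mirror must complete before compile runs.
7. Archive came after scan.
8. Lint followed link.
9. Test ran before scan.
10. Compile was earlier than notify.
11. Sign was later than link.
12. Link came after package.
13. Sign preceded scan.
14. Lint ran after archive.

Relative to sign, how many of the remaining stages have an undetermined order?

4

Forced before sign: link, package, and test; forced after sign: archive, lint, and scan.
That leaves compile, deploy, mirror, and notify with no forced order relative to sign — 4.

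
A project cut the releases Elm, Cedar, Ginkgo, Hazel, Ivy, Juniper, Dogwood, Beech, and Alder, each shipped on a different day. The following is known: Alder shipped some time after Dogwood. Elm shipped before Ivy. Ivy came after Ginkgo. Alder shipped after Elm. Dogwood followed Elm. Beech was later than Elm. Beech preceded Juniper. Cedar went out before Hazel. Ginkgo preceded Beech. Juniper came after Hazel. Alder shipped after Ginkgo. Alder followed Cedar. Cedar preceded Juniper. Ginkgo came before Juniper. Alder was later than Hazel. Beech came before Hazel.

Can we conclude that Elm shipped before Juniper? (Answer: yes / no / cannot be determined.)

yes

Chain the constraints: Elm → Beech → Juniper. Each link is directly stated, so Elm comes before Juniper.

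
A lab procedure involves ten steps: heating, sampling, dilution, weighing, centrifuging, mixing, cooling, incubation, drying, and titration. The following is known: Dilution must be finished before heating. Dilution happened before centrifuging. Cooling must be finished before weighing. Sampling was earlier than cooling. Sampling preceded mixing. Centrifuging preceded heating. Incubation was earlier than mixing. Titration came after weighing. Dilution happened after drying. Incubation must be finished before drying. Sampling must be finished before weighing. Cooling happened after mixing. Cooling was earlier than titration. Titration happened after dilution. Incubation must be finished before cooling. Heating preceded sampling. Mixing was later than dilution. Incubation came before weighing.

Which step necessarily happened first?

incubation

Incubation has a chain of constraints placing it before every other step, so incubation must be first.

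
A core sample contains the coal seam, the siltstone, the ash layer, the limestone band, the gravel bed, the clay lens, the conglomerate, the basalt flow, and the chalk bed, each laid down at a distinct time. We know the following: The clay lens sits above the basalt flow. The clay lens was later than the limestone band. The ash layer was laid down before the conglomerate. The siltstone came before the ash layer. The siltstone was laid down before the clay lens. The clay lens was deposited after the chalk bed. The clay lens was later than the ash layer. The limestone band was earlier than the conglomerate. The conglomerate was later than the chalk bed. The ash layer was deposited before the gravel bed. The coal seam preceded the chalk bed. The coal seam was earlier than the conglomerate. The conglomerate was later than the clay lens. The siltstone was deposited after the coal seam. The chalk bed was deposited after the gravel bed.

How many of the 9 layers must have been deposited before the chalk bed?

Directly stated before the chalk bed: the coal seam and the gravel bed.
The ash layer reaches the chalk bed via the ash layer → the gravel bed → the chalk bed.
The siltstone reaches the chalk bed via the siltstone → the ash layer → the gravel bed → the chalk bed.
No chain forces the limestone band (or any of the others) ahead of the chalk bed.
That's the ash layer, the coal seam, the gravel bed, and the siltstone — 4 in all.

4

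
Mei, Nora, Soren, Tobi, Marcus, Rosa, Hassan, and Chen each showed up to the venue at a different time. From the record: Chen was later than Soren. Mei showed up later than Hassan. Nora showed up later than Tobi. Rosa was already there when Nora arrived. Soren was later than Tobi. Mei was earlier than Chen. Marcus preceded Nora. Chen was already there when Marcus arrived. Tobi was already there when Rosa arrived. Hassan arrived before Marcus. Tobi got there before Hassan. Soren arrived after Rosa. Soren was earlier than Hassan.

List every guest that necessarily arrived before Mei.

Hassan, Rosa, Soren, Tobi

Directly stated before Mei: Hassan.
Rosa reaches Mei via Rosa → Soren → Hassan → Mei.
Soren reaches Mei via Soren → Hassan → Mei.
Tobi reaches Mei via Tobi → Hassan → Mei.
No chain forces Nora (or any of the others) ahead of Mei.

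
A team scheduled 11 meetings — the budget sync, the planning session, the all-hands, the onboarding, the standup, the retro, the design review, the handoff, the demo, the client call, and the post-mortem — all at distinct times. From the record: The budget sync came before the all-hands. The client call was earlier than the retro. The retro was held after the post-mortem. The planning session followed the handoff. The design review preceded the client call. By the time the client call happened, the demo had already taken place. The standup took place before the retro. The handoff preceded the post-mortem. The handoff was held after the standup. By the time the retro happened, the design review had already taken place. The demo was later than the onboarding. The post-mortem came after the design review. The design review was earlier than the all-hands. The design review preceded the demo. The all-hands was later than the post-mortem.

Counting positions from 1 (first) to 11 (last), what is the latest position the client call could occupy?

The client call must come before the retro — 1 meeting forced after it.
Everything else can be placed before the client call in some valid order, so the client call can sit as late as position 11 − 1 = 10.

10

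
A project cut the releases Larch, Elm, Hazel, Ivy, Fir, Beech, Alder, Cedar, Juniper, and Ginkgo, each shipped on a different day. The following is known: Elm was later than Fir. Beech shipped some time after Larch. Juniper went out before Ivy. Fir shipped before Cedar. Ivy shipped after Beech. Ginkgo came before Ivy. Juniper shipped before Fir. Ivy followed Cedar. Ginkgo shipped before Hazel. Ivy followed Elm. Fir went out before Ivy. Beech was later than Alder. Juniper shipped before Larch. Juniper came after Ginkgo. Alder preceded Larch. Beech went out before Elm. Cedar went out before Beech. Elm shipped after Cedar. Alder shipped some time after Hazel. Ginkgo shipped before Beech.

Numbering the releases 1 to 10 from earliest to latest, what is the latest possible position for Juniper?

Juniper must come before Beech, Cedar, Elm, Fir, Ivy, and Larch — 6 releases forced after it.
Everything else can be placed before Juniper in some valid order, so Juniper can sit as late as position 10 − 6 = 4.

4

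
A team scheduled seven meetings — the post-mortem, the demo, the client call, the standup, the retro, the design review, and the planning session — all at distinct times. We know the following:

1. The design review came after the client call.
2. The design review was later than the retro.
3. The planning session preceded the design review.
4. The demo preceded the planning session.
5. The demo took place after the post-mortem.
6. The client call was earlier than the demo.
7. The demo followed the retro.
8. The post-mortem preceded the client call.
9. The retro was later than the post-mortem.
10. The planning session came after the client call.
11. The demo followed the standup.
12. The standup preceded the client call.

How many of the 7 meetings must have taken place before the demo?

4

Directly stated before the demo: the client call, the post-mortem, the retro, and the standup.
That's the client call, the post-mortem, the retro, and the standup — 4 in all.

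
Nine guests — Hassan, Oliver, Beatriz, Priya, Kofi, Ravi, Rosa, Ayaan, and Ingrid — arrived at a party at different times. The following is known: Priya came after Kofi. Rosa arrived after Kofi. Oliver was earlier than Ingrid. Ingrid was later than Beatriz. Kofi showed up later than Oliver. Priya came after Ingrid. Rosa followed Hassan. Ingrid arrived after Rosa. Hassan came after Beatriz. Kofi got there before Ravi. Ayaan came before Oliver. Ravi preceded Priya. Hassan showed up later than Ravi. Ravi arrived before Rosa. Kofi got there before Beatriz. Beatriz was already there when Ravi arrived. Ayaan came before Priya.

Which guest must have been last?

Priya

Every other guest has a chain of constraints placing them before Priya, so Priya is last.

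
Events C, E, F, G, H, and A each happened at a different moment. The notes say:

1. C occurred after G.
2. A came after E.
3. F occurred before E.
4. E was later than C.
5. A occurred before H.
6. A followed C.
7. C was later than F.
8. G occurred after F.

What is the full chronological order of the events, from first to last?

F, G, C, E, A, H

The constraints fix every adjacent pair, so only one ordering works:
F → G → C → E → A → H.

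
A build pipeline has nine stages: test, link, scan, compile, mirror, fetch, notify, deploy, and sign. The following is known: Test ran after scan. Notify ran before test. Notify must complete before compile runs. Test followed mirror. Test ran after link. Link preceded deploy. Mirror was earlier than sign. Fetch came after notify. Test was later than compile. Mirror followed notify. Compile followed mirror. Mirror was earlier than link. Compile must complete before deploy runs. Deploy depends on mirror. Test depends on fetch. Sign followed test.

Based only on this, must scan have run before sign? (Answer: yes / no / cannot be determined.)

yes

Chain the constraints: scan → test → sign. Each link is directly stated, so scan comes before sign.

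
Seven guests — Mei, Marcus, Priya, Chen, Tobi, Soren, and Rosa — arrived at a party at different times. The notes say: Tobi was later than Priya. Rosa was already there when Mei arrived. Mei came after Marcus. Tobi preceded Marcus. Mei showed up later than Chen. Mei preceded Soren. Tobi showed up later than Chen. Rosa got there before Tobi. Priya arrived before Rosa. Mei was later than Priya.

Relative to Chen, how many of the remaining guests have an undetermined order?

Forced after Chen: Marcus, Mei, Soren, and Tobi.
That leaves Priya and Rosa with no forced order relative to Chen — 2.

2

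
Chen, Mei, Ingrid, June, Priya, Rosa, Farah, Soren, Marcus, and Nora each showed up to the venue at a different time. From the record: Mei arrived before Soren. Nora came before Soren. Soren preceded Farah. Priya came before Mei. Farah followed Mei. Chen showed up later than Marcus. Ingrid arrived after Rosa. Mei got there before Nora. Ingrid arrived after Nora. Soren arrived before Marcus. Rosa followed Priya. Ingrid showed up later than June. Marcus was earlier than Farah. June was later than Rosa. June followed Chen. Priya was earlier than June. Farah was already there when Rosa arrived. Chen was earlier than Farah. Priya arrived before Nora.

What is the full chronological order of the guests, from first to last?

Priya, Mei, Nora, Soren, Marcus, Chen, Farah, Rosa, June, Ingrid

The constraints fix every adjacent pair, so only one ordering works:
Priya → Mei → Nora → Soren → Marcus → Chen → Farah → Rosa → June → Ingrid.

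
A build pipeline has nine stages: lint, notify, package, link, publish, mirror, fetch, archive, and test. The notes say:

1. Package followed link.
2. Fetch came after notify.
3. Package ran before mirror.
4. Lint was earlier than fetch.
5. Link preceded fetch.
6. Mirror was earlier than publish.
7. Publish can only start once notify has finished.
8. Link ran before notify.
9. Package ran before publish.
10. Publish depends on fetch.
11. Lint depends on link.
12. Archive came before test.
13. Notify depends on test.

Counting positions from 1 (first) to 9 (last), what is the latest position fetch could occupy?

Fetch must come before publish — 1 stage forced after it.
Everything else can be placed before fetch in some valid order, so fetch can sit as late as position 9 − 1 = 8.

8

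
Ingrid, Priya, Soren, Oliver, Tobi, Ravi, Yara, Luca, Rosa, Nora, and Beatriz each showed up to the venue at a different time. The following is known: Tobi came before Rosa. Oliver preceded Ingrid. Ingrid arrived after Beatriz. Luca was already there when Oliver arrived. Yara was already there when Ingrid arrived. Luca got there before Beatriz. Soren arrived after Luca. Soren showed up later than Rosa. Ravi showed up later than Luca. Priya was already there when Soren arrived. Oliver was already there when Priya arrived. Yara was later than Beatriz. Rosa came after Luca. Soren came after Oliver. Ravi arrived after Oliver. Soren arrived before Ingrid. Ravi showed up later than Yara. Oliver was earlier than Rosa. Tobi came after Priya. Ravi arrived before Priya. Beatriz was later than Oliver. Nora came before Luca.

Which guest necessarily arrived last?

Ingrid

Every other guest has a chain of constraints placing them before Ingrid, so Ingrid is last.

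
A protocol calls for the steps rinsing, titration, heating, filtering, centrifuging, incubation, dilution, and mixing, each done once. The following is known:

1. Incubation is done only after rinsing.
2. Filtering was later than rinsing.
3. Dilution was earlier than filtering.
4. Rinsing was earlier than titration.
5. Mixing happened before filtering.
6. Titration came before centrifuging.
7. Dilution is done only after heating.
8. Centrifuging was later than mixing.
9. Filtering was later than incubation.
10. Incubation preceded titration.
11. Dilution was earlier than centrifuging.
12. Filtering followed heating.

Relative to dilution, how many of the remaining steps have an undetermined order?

4

Forced before dilution: heating; forced after dilution: centrifuging and filtering.
That leaves incubation, mixing, rinsing, and titration with no forced order relative to dilution — 4.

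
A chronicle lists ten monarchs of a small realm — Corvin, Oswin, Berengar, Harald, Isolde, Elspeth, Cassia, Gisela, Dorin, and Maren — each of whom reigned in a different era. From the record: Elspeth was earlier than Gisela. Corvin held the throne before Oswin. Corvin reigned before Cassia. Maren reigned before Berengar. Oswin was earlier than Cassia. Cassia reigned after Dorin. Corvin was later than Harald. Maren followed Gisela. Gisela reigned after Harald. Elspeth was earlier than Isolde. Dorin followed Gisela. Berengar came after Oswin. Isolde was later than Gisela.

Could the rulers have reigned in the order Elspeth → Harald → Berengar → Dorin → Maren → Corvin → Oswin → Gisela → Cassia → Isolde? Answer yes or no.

The constraints require Gisela before Maren, but in the proposed sequence Maren appears ahead of Gisela. That one violation is enough.

no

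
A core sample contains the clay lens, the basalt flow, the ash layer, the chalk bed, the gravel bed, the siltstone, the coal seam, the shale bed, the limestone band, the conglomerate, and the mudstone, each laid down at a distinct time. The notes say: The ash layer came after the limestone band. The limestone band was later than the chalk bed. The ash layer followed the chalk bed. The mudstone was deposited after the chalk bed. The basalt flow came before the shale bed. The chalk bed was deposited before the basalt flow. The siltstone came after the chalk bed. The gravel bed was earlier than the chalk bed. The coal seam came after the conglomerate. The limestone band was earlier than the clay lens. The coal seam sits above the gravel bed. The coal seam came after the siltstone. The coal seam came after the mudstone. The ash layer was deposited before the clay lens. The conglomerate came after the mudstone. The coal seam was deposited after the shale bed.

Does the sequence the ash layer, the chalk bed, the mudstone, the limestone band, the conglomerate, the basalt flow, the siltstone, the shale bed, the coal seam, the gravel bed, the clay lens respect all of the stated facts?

no

The constraints require the gravel bed before the chalk bed, but in the proposed sequence the chalk bed appears ahead of the gravel bed. That one violation is enough.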